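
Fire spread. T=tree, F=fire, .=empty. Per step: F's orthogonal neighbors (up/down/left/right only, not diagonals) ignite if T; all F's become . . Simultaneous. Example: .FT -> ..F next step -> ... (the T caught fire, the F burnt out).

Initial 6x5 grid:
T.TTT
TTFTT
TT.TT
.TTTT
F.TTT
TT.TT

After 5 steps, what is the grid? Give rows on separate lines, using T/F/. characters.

Step 1: 4 trees catch fire, 2 burn out
  T.FTT
  TF.FT
  TT.TT
  .TTTT
  ..TTT
  FT.TT
Step 2: 6 trees catch fire, 4 burn out
  T..FT
  F...F
  TF.FT
  .TTTT
  ..TTT
  .F.TT
Step 3: 6 trees catch fire, 6 burn out
  F...F
  .....
  F...F
  .FTFT
  ..TTT
  ...TT
Step 4: 3 trees catch fire, 6 burn out
  .....
  .....
  .....
  ..F.F
  ..TFT
  ...TT
Step 5: 3 trees catch fire, 3 burn out
  .....
  .....
  .....
  .....
  ..F.F
  ...FT

.....
.....
.....
.....
..F.F
...FT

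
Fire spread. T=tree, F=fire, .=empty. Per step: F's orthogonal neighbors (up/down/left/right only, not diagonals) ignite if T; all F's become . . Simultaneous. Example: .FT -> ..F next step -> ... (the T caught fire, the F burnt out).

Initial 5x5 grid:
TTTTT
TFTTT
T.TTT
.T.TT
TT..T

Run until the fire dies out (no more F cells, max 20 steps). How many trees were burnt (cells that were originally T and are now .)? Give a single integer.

Answer: 16

Derivation:
Step 1: +3 fires, +1 burnt (F count now 3)
Step 2: +5 fires, +3 burnt (F count now 5)
Step 3: +3 fires, +5 burnt (F count now 3)
Step 4: +3 fires, +3 burnt (F count now 3)
Step 5: +1 fires, +3 burnt (F count now 1)
Step 6: +1 fires, +1 burnt (F count now 1)
Step 7: +0 fires, +1 burnt (F count now 0)
Fire out after step 7
Initially T: 19, now '.': 22
Total burnt (originally-T cells now '.'): 16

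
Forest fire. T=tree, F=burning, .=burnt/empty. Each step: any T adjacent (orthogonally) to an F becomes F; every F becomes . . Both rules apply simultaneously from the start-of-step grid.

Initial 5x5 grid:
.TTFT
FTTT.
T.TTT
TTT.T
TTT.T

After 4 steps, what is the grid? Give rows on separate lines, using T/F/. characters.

Step 1: 5 trees catch fire, 2 burn out
  .TF.F
  .FTF.
  F.TTT
  TTT.T
  TTT.T
Step 2: 4 trees catch fire, 5 burn out
  .F...
  ..F..
  ..TFT
  FTT.T
  TTT.T
Step 3: 4 trees catch fire, 4 burn out
  .....
  .....
  ..F.F
  .FT.T
  FTT.T
Step 4: 3 trees catch fire, 4 burn out
  .....
  .....
  .....
  ..F.F
  .FT.T

.....
.....
.....
..F.F
.FT.T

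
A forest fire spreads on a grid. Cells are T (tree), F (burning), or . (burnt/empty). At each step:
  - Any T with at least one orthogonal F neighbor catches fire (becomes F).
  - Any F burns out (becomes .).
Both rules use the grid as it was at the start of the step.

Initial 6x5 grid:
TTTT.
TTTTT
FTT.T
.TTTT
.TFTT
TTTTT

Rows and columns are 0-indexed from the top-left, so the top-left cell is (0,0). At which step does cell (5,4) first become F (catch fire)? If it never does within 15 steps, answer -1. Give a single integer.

Step 1: cell (5,4)='T' (+6 fires, +2 burnt)
Step 2: cell (5,4)='T' (+8 fires, +6 burnt)
Step 3: cell (5,4)='F' (+5 fires, +8 burnt)
  -> target ignites at step 3
Step 4: cell (5,4)='.' (+3 fires, +5 burnt)
Step 5: cell (5,4)='.' (+2 fires, +3 burnt)
Step 6: cell (5,4)='.' (+0 fires, +2 burnt)
  fire out at step 6

3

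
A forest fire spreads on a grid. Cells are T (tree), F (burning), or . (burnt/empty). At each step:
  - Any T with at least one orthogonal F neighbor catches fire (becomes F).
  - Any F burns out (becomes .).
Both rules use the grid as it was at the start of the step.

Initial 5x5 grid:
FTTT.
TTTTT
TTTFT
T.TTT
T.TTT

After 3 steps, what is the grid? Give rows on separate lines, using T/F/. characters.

Step 1: 6 trees catch fire, 2 burn out
  .FTT.
  FTTFT
  TTF.F
  T.TFT
  T.TTT
Step 2: 10 trees catch fire, 6 burn out
  ..FF.
  .FF.F
  FF...
  T.F.F
  T.TFT
Step 3: 3 trees catch fire, 10 burn out
  .....
  .....
  .....
  F....
  T.F.F

.....
.....
.....
F....
T.F.F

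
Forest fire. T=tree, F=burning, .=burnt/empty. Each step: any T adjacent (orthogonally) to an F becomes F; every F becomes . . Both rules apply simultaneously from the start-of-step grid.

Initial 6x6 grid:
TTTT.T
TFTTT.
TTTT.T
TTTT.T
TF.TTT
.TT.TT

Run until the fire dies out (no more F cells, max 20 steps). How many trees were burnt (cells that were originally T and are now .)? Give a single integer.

Step 1: +7 fires, +2 burnt (F count now 7)
Step 2: +8 fires, +7 burnt (F count now 8)
Step 3: +4 fires, +8 burnt (F count now 4)
Step 4: +1 fires, +4 burnt (F count now 1)
Step 5: +1 fires, +1 burnt (F count now 1)
Step 6: +2 fires, +1 burnt (F count now 2)
Step 7: +2 fires, +2 burnt (F count now 2)
Step 8: +1 fires, +2 burnt (F count now 1)
Step 9: +0 fires, +1 burnt (F count now 0)
Fire out after step 9
Initially T: 27, now '.': 35
Total burnt (originally-T cells now '.'): 26

Answer: 26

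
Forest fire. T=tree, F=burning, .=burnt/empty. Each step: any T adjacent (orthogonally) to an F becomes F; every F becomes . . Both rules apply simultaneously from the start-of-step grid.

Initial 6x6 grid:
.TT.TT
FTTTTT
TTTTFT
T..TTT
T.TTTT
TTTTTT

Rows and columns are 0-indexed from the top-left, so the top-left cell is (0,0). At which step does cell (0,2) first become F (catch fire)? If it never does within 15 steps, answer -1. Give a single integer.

Step 1: cell (0,2)='T' (+6 fires, +2 burnt)
Step 2: cell (0,2)='T' (+11 fires, +6 burnt)
Step 3: cell (0,2)='F' (+6 fires, +11 burnt)
  -> target ignites at step 3
Step 4: cell (0,2)='.' (+4 fires, +6 burnt)
Step 5: cell (0,2)='.' (+2 fires, +4 burnt)
Step 6: cell (0,2)='.' (+0 fires, +2 burnt)
  fire out at step 6

3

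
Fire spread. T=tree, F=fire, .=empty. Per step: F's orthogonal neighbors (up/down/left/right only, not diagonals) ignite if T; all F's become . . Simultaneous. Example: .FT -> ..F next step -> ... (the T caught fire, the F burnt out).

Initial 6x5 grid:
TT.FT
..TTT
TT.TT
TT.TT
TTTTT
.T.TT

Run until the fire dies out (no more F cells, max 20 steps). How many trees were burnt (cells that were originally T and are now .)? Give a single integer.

Step 1: +2 fires, +1 burnt (F count now 2)
Step 2: +3 fires, +2 burnt (F count now 3)
Step 3: +2 fires, +3 burnt (F count now 2)
Step 4: +2 fires, +2 burnt (F count now 2)
Step 5: +3 fires, +2 burnt (F count now 3)
Step 6: +2 fires, +3 burnt (F count now 2)
Step 7: +3 fires, +2 burnt (F count now 3)
Step 8: +2 fires, +3 burnt (F count now 2)
Step 9: +1 fires, +2 burnt (F count now 1)
Step 10: +0 fires, +1 burnt (F count now 0)
Fire out after step 10
Initially T: 22, now '.': 28
Total burnt (originally-T cells now '.'): 20

Answer: 20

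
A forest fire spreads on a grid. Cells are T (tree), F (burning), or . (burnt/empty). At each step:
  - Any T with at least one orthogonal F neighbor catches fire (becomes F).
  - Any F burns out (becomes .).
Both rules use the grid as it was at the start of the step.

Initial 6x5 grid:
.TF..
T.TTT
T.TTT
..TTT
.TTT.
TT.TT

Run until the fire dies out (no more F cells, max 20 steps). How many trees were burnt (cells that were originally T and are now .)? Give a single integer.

Answer: 17

Derivation:
Step 1: +2 fires, +1 burnt (F count now 2)
Step 2: +2 fires, +2 burnt (F count now 2)
Step 3: +3 fires, +2 burnt (F count now 3)
Step 4: +3 fires, +3 burnt (F count now 3)
Step 5: +3 fires, +3 burnt (F count now 3)
Step 6: +2 fires, +3 burnt (F count now 2)
Step 7: +2 fires, +2 burnt (F count now 2)
Step 8: +0 fires, +2 burnt (F count now 0)
Fire out after step 8
Initially T: 19, now '.': 28
Total burnt (originally-T cells now '.'): 17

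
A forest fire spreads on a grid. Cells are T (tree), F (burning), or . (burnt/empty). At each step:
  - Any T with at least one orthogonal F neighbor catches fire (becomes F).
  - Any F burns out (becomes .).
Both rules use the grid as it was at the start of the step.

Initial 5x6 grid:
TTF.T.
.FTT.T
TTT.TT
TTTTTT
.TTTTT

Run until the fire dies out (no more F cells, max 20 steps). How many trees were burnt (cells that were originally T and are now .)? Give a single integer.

Answer: 21

Derivation:
Step 1: +3 fires, +2 burnt (F count now 3)
Step 2: +5 fires, +3 burnt (F count now 5)
Step 3: +3 fires, +5 burnt (F count now 3)
Step 4: +2 fires, +3 burnt (F count now 2)
Step 5: +2 fires, +2 burnt (F count now 2)
Step 6: +3 fires, +2 burnt (F count now 3)
Step 7: +2 fires, +3 burnt (F count now 2)
Step 8: +1 fires, +2 burnt (F count now 1)
Step 9: +0 fires, +1 burnt (F count now 0)
Fire out after step 9
Initially T: 22, now '.': 29
Total burnt (originally-T cells now '.'): 21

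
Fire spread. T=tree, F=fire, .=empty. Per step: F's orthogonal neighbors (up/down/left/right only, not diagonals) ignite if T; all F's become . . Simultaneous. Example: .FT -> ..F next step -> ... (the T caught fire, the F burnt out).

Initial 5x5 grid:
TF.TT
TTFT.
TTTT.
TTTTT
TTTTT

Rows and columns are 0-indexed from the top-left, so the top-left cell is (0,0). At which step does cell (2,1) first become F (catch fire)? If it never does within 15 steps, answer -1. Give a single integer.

Step 1: cell (2,1)='T' (+4 fires, +2 burnt)
Step 2: cell (2,1)='F' (+5 fires, +4 burnt)
  -> target ignites at step 2
Step 3: cell (2,1)='.' (+5 fires, +5 burnt)
Step 4: cell (2,1)='.' (+4 fires, +5 burnt)
Step 5: cell (2,1)='.' (+2 fires, +4 burnt)
Step 6: cell (2,1)='.' (+0 fires, +2 burnt)
  fire out at step 6

2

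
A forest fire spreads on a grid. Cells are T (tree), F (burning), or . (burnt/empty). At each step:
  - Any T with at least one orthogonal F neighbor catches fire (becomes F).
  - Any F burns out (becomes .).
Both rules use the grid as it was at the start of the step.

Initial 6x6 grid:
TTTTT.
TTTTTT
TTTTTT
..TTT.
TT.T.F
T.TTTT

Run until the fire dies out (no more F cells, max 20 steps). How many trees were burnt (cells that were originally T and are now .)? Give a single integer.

Step 1: +1 fires, +1 burnt (F count now 1)
Step 2: +1 fires, +1 burnt (F count now 1)
Step 3: +1 fires, +1 burnt (F count now 1)
Step 4: +2 fires, +1 burnt (F count now 2)
Step 5: +1 fires, +2 burnt (F count now 1)
Step 6: +3 fires, +1 burnt (F count now 3)
Step 7: +3 fires, +3 burnt (F count now 3)
Step 8: +5 fires, +3 burnt (F count now 5)
Step 9: +5 fires, +5 burnt (F count now 5)
Step 10: +2 fires, +5 burnt (F count now 2)
Step 11: +1 fires, +2 burnt (F count now 1)
Step 12: +0 fires, +1 burnt (F count now 0)
Fire out after step 12
Initially T: 28, now '.': 33
Total burnt (originally-T cells now '.'): 25

Answer: 25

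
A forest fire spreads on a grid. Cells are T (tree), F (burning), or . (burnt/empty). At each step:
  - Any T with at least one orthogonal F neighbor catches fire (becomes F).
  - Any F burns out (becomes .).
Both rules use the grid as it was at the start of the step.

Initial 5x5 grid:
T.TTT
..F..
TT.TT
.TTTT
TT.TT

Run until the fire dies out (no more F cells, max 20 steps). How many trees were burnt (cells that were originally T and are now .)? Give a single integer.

Step 1: +1 fires, +1 burnt (F count now 1)
Step 2: +1 fires, +1 burnt (F count now 1)
Step 3: +1 fires, +1 burnt (F count now 1)
Step 4: +0 fires, +1 burnt (F count now 0)
Fire out after step 4
Initially T: 16, now '.': 12
Total burnt (originally-T cells now '.'): 3

Answer: 3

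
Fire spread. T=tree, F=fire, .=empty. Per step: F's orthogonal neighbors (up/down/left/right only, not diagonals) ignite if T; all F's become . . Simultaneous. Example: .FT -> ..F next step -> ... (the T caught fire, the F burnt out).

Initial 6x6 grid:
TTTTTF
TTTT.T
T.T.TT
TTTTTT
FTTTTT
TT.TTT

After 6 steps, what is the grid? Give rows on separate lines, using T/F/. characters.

Step 1: 5 trees catch fire, 2 burn out
  TTTTF.
  TTTT.F
  T.T.TT
  FTTTTT
  .FTTTT
  FT.TTT
Step 2: 6 trees catch fire, 5 burn out
  TTTF..
  TTTT..
  F.T.TF
  .FTTTT
  ..FTTT
  .F.TTT
Step 3: 7 trees catch fire, 6 burn out
  TTF...
  FTTF..
  ..T.F.
  ..FTTF
  ...FTT
  ...TTT
Step 4: 10 trees catch fire, 7 burn out
  FF....
  .FF...
  ..F...
  ...FF.
  ....FF
  ...FTT
Step 5: 2 trees catch fire, 10 burn out
  ......
  ......
  ......
  ......
  ......
  ....FF
Step 6: 0 trees catch fire, 2 burn out
  ......
  ......
  ......
  ......
  ......
  ......

......
......
......
......
......
......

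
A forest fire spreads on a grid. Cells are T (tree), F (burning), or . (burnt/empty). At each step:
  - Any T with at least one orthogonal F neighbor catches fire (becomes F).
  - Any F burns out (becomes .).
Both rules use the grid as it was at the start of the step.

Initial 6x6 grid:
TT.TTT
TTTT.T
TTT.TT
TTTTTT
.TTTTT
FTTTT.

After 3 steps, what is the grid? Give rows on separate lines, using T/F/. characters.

Step 1: 1 trees catch fire, 1 burn out
  TT.TTT
  TTTT.T
  TTT.TT
  TTTTTT
  .TTTTT
  .FTTT.
Step 2: 2 trees catch fire, 1 burn out
  TT.TTT
  TTTT.T
  TTT.TT
  TTTTTT
  .FTTTT
  ..FTT.
Step 3: 3 trees catch fire, 2 burn out
  TT.TTT
  TTTT.T
  TTT.TT
  TFTTTT
  ..FTTT
  ...FT.

TT.TTT
TTTT.T
TTT.TT
TFTTTT
..FTTT
...FT.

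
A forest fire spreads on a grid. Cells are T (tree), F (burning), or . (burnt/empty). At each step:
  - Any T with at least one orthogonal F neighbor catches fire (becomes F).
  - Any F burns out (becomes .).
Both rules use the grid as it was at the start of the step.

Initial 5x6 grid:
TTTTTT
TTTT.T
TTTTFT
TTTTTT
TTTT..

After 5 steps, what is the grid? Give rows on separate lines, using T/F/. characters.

Step 1: 3 trees catch fire, 1 burn out
  TTTTTT
  TTTT.T
  TTTF.F
  TTTTFT
  TTTT..
Step 2: 5 trees catch fire, 3 burn out
  TTTTTT
  TTTF.F
  TTF...
  TTTF.F
  TTTT..
Step 3: 6 trees catch fire, 5 burn out
  TTTFTF
  TTF...
  TF....
  TTF...
  TTTF..
Step 4: 6 trees catch fire, 6 burn out
  TTF.F.
  TF....
  F.....
  TF....
  TTF...
Step 5: 4 trees catch fire, 6 burn out
  TF....
  F.....
  ......
  F.....
  TF....

TF....
F.....
......
F.....
TF....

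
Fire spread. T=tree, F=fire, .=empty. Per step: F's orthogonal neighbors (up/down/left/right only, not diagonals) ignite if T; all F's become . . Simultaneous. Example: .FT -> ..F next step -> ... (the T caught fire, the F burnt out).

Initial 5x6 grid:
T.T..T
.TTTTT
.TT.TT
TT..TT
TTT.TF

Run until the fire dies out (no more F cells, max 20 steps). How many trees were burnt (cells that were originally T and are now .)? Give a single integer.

Step 1: +2 fires, +1 burnt (F count now 2)
Step 2: +2 fires, +2 burnt (F count now 2)
Step 3: +2 fires, +2 burnt (F count now 2)
Step 4: +2 fires, +2 burnt (F count now 2)
Step 5: +1 fires, +2 burnt (F count now 1)
Step 6: +1 fires, +1 burnt (F count now 1)
Step 7: +3 fires, +1 burnt (F count now 3)
Step 8: +1 fires, +3 burnt (F count now 1)
Step 9: +1 fires, +1 burnt (F count now 1)
Step 10: +2 fires, +1 burnt (F count now 2)
Step 11: +2 fires, +2 burnt (F count now 2)
Step 12: +0 fires, +2 burnt (F count now 0)
Fire out after step 12
Initially T: 20, now '.': 29
Total burnt (originally-T cells now '.'): 19

Answer: 19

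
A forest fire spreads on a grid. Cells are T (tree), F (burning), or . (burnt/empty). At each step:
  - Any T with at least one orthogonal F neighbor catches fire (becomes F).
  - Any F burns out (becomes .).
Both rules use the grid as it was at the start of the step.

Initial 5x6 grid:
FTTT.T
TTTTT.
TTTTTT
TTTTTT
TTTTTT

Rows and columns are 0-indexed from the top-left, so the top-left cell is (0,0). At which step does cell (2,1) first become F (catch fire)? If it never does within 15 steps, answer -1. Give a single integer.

Step 1: cell (2,1)='T' (+2 fires, +1 burnt)
Step 2: cell (2,1)='T' (+3 fires, +2 burnt)
Step 3: cell (2,1)='F' (+4 fires, +3 burnt)
  -> target ignites at step 3
Step 4: cell (2,1)='.' (+4 fires, +4 burnt)
Step 5: cell (2,1)='.' (+4 fires, +4 burnt)
Step 6: cell (2,1)='.' (+3 fires, +4 burnt)
Step 7: cell (2,1)='.' (+3 fires, +3 burnt)
Step 8: cell (2,1)='.' (+2 fires, +3 burnt)
Step 9: cell (2,1)='.' (+1 fires, +2 burnt)
Step 10: cell (2,1)='.' (+0 fires, +1 burnt)
  fire out at step 10

3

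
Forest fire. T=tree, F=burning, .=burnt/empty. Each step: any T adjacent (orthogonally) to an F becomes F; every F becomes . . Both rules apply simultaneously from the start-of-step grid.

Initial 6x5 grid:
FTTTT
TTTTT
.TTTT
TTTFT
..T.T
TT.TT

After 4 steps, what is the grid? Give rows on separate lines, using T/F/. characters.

Step 1: 5 trees catch fire, 2 burn out
  .FTTT
  FTTTT
  .TTFT
  TTF.F
  ..T.T
  TT.TT
Step 2: 8 trees catch fire, 5 burn out
  ..FTT
  .FTFT
  .TF.F
  TF...
  ..F.F
  TT.TT
Step 3: 6 trees catch fire, 8 burn out
  ...FT
  ..F.F
  .F...
  F....
  .....
  TT.TF
Step 4: 2 trees catch fire, 6 burn out
  ....F
  .....
  .....
  .....
  .....
  TT.F.

....F
.....
.....
.....
.....
TT.F.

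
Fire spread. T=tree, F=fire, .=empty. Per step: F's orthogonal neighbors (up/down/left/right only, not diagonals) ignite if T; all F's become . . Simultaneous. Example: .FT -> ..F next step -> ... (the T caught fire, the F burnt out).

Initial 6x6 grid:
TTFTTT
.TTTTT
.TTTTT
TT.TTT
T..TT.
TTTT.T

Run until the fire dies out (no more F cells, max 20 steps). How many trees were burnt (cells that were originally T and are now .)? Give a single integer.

Answer: 27

Derivation:
Step 1: +3 fires, +1 burnt (F count now 3)
Step 2: +5 fires, +3 burnt (F count now 5)
Step 3: +4 fires, +5 burnt (F count now 4)
Step 4: +4 fires, +4 burnt (F count now 4)
Step 5: +4 fires, +4 burnt (F count now 4)
Step 6: +4 fires, +4 burnt (F count now 4)
Step 7: +2 fires, +4 burnt (F count now 2)
Step 8: +1 fires, +2 burnt (F count now 1)
Step 9: +0 fires, +1 burnt (F count now 0)
Fire out after step 9
Initially T: 28, now '.': 35
Total burnt (originally-T cells now '.'): 27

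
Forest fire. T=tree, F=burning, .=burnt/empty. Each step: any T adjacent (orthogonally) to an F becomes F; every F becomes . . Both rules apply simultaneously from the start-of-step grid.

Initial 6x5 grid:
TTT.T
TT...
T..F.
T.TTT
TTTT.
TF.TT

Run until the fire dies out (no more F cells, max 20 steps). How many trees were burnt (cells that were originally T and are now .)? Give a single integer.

Step 1: +3 fires, +2 burnt (F count now 3)
Step 2: +5 fires, +3 burnt (F count now 5)
Step 3: +2 fires, +5 burnt (F count now 2)
Step 4: +2 fires, +2 burnt (F count now 2)
Step 5: +1 fires, +2 burnt (F count now 1)
Step 6: +2 fires, +1 burnt (F count now 2)
Step 7: +1 fires, +2 burnt (F count now 1)
Step 8: +1 fires, +1 burnt (F count now 1)
Step 9: +0 fires, +1 burnt (F count now 0)
Fire out after step 9
Initially T: 18, now '.': 29
Total burnt (originally-T cells now '.'): 17

Answer: 17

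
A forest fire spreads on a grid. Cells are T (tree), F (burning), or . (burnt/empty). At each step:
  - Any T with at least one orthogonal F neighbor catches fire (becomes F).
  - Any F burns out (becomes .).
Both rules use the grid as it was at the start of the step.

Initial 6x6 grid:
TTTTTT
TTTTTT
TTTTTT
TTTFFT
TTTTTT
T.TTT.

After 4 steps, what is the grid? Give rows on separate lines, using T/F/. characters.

Step 1: 6 trees catch fire, 2 burn out
  TTTTTT
  TTTTTT
  TTTFFT
  TTF..F
  TTTFFT
  T.TTT.
Step 2: 9 trees catch fire, 6 burn out
  TTTTTT
  TTTFFT
  TTF..F
  TF....
  TTF..F
  T.TFF.
Step 3: 8 trees catch fire, 9 burn out
  TTTFFT
  TTF..F
  TF....
  F.....
  TF....
  T.F...
Step 4: 5 trees catch fire, 8 burn out
  TTF..F
  TF....
  F.....
  ......
  F.....
  T.....

TTF..F
TF....
F.....
......
F.....
T.....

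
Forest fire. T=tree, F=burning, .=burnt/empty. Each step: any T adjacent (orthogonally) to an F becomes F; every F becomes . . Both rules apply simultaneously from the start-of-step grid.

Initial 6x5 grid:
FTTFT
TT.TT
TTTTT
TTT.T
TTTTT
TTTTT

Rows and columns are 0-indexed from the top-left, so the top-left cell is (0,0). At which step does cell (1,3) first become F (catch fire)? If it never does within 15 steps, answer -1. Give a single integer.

Step 1: cell (1,3)='F' (+5 fires, +2 burnt)
  -> target ignites at step 1
Step 2: cell (1,3)='.' (+4 fires, +5 burnt)
Step 3: cell (1,3)='.' (+4 fires, +4 burnt)
Step 4: cell (1,3)='.' (+4 fires, +4 burnt)
Step 5: cell (1,3)='.' (+4 fires, +4 burnt)
Step 6: cell (1,3)='.' (+4 fires, +4 burnt)
Step 7: cell (1,3)='.' (+1 fires, +4 burnt)
Step 8: cell (1,3)='.' (+0 fires, +1 burnt)
  fire out at step 8

1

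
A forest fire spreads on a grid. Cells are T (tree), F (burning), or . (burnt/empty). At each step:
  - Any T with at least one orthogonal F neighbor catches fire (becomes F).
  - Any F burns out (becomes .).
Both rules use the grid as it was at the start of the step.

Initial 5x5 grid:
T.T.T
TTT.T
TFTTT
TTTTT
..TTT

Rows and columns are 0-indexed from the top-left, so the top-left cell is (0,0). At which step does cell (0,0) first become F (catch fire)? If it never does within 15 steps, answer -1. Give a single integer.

Step 1: cell (0,0)='T' (+4 fires, +1 burnt)
Step 2: cell (0,0)='T' (+5 fires, +4 burnt)
Step 3: cell (0,0)='F' (+5 fires, +5 burnt)
  -> target ignites at step 3
Step 4: cell (0,0)='.' (+3 fires, +5 burnt)
Step 5: cell (0,0)='.' (+2 fires, +3 burnt)
Step 6: cell (0,0)='.' (+0 fires, +2 burnt)
  fire out at step 6

3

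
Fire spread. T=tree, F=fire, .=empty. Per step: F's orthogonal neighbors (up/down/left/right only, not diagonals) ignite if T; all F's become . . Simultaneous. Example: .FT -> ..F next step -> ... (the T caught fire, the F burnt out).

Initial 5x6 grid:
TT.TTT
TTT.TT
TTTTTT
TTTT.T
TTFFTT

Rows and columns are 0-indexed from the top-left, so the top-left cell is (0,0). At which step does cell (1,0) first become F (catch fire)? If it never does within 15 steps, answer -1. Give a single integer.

Step 1: cell (1,0)='T' (+4 fires, +2 burnt)
Step 2: cell (1,0)='T' (+5 fires, +4 burnt)
Step 3: cell (1,0)='T' (+5 fires, +5 burnt)
Step 4: cell (1,0)='T' (+4 fires, +5 burnt)
Step 5: cell (1,0)='F' (+4 fires, +4 burnt)
  -> target ignites at step 5
Step 6: cell (1,0)='.' (+3 fires, +4 burnt)
Step 7: cell (1,0)='.' (+0 fires, +3 burnt)
  fire out at step 7

5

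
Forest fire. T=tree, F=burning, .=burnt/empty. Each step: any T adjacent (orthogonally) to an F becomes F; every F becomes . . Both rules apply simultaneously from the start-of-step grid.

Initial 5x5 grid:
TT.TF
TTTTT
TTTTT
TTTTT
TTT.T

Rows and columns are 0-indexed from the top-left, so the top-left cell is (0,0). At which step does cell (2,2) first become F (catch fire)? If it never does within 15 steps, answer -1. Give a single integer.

Step 1: cell (2,2)='T' (+2 fires, +1 burnt)
Step 2: cell (2,2)='T' (+2 fires, +2 burnt)
Step 3: cell (2,2)='T' (+3 fires, +2 burnt)
Step 4: cell (2,2)='F' (+4 fires, +3 burnt)
  -> target ignites at step 4
Step 5: cell (2,2)='.' (+4 fires, +4 burnt)
Step 6: cell (2,2)='.' (+4 fires, +4 burnt)
Step 7: cell (2,2)='.' (+2 fires, +4 burnt)
Step 8: cell (2,2)='.' (+1 fires, +2 burnt)
Step 9: cell (2,2)='.' (+0 fires, +1 burnt)
  fire out at step 9

4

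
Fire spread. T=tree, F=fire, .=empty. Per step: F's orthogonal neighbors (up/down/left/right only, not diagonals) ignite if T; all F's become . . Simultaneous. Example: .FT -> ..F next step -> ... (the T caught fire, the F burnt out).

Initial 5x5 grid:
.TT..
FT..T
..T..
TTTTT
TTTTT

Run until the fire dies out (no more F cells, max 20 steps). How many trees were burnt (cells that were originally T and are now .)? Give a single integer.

Answer: 3

Derivation:
Step 1: +1 fires, +1 burnt (F count now 1)
Step 2: +1 fires, +1 burnt (F count now 1)
Step 3: +1 fires, +1 burnt (F count now 1)
Step 4: +0 fires, +1 burnt (F count now 0)
Fire out after step 4
Initially T: 15, now '.': 13
Total burnt (originally-T cells now '.'): 3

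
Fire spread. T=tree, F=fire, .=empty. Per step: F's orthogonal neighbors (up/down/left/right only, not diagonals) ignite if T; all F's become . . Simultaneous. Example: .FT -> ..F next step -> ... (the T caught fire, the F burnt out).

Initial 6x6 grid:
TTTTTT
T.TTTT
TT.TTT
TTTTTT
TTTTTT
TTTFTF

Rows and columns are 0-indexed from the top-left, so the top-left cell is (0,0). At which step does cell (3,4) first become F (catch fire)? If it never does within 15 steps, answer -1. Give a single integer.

Step 1: cell (3,4)='T' (+4 fires, +2 burnt)
Step 2: cell (3,4)='T' (+5 fires, +4 burnt)
Step 3: cell (3,4)='F' (+6 fires, +5 burnt)
  -> target ignites at step 3
Step 4: cell (3,4)='.' (+5 fires, +6 burnt)
Step 5: cell (3,4)='.' (+6 fires, +5 burnt)
Step 6: cell (3,4)='.' (+3 fires, +6 burnt)
Step 7: cell (3,4)='.' (+2 fires, +3 burnt)
Step 8: cell (3,4)='.' (+1 fires, +2 burnt)
Step 9: cell (3,4)='.' (+0 fires, +1 burnt)
  fire out at step 9

3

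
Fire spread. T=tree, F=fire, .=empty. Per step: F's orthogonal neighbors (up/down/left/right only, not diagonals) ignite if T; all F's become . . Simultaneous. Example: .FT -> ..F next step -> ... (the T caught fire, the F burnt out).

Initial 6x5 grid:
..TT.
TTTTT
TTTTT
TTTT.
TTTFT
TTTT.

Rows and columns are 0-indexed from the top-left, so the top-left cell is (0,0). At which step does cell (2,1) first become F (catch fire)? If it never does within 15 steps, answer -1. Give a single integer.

Step 1: cell (2,1)='T' (+4 fires, +1 burnt)
Step 2: cell (2,1)='T' (+4 fires, +4 burnt)
Step 3: cell (2,1)='T' (+6 fires, +4 burnt)
Step 4: cell (2,1)='F' (+6 fires, +6 burnt)
  -> target ignites at step 4
Step 5: cell (2,1)='.' (+3 fires, +6 burnt)
Step 6: cell (2,1)='.' (+1 fires, +3 burnt)
Step 7: cell (2,1)='.' (+0 fires, +1 burnt)
  fire out at step 7

4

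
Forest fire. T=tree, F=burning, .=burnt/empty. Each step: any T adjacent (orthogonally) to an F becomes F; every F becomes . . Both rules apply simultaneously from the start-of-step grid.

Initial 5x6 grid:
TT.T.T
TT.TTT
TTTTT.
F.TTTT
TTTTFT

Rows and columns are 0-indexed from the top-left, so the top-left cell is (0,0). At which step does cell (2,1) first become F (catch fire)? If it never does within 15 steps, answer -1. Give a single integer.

Step 1: cell (2,1)='T' (+5 fires, +2 burnt)
Step 2: cell (2,1)='F' (+7 fires, +5 burnt)
  -> target ignites at step 2
Step 3: cell (2,1)='.' (+6 fires, +7 burnt)
Step 4: cell (2,1)='.' (+3 fires, +6 burnt)
Step 5: cell (2,1)='.' (+2 fires, +3 burnt)
Step 6: cell (2,1)='.' (+0 fires, +2 burnt)
  fire out at step 6

2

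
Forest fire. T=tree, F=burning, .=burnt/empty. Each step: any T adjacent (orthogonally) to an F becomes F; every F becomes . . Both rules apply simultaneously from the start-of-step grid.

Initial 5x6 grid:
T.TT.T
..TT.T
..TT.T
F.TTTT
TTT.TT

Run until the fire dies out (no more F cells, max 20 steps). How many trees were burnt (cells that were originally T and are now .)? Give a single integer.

Answer: 18

Derivation:
Step 1: +1 fires, +1 burnt (F count now 1)
Step 2: +1 fires, +1 burnt (F count now 1)
Step 3: +1 fires, +1 burnt (F count now 1)
Step 4: +1 fires, +1 burnt (F count now 1)
Step 5: +2 fires, +1 burnt (F count now 2)
Step 6: +3 fires, +2 burnt (F count now 3)
Step 7: +4 fires, +3 burnt (F count now 4)
Step 8: +3 fires, +4 burnt (F count now 3)
Step 9: +1 fires, +3 burnt (F count now 1)
Step 10: +1 fires, +1 burnt (F count now 1)
Step 11: +0 fires, +1 burnt (F count now 0)
Fire out after step 11
Initially T: 19, now '.': 29
Total burnt (originally-T cells now '.'): 18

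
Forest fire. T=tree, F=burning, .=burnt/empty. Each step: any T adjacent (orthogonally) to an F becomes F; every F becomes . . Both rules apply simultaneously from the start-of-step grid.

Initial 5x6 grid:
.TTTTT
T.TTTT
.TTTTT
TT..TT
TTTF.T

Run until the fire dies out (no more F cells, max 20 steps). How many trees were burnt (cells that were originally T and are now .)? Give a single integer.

Answer: 22

Derivation:
Step 1: +1 fires, +1 burnt (F count now 1)
Step 2: +1 fires, +1 burnt (F count now 1)
Step 3: +2 fires, +1 burnt (F count now 2)
Step 4: +2 fires, +2 burnt (F count now 2)
Step 5: +1 fires, +2 burnt (F count now 1)
Step 6: +2 fires, +1 burnt (F count now 2)
Step 7: +3 fires, +2 burnt (F count now 3)
Step 8: +5 fires, +3 burnt (F count now 5)
Step 9: +3 fires, +5 burnt (F count now 3)
Step 10: +2 fires, +3 burnt (F count now 2)
Step 11: +0 fires, +2 burnt (F count now 0)
Fire out after step 11
Initially T: 23, now '.': 29
Total burnt (originally-T cells now '.'): 22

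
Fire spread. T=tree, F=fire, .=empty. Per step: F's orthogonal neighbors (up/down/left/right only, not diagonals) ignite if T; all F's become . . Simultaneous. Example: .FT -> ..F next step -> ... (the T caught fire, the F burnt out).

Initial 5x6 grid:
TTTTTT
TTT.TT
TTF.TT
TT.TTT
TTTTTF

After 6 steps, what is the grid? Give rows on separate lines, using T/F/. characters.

Step 1: 4 trees catch fire, 2 burn out
  TTTTTT
  TTF.TT
  TF..TT
  TT.TTF
  TTTTF.
Step 2: 7 trees catch fire, 4 burn out
  TTFTTT
  TF..TT
  F...TF
  TF.TF.
  TTTF..
Step 3: 9 trees catch fire, 7 burn out
  TF.FTT
  F...TF
  ....F.
  F..F..
  TFF...
Step 4: 5 trees catch fire, 9 burn out
  F...FF
  ....F.
  ......
  ......
  F.....
Step 5: 0 trees catch fire, 5 burn out
  ......
  ......
  ......
  ......
  ......
Step 6: 0 trees catch fire, 0 burn out
  ......
  ......
  ......
  ......
  ......

......
......
......
......
......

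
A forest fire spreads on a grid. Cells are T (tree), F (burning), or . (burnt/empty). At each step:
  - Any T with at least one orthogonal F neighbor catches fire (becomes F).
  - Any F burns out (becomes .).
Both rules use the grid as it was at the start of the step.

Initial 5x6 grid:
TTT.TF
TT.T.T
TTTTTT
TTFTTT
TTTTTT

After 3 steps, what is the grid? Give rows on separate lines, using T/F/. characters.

Step 1: 6 trees catch fire, 2 burn out
  TTT.F.
  TT.T.F
  TTFTTT
  TF.FTT
  TTFTTT
Step 2: 7 trees catch fire, 6 burn out
  TTT...
  TT.T..
  TF.FTF
  F...FT
  TF.FTT
Step 3: 7 trees catch fire, 7 burn out
  TTT...
  TF.F..
  F...F.
  .....F
  F...FT

TTT...
TF.F..
F...F.
.....F
F...FT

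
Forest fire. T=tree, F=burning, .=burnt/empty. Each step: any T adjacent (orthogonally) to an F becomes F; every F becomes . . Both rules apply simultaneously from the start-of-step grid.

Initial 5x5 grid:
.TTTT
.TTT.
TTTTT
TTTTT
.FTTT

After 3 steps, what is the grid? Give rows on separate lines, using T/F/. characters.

Step 1: 2 trees catch fire, 1 burn out
  .TTTT
  .TTT.
  TTTTT
  TFTTT
  ..FTT
Step 2: 4 trees catch fire, 2 burn out
  .TTTT
  .TTT.
  TFTTT
  F.FTT
  ...FT
Step 3: 5 trees catch fire, 4 burn out
  .TTTT
  .FTT.
  F.FTT
  ...FT
  ....F

.TTTT
.FTT.
F.FTT
...FT
....F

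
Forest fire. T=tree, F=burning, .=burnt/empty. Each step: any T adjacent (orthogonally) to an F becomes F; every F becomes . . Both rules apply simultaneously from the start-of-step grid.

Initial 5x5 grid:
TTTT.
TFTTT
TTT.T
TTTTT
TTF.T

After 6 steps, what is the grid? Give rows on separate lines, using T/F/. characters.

Step 1: 6 trees catch fire, 2 burn out
  TFTT.
  F.FTT
  TFT.T
  TTFTT
  TF..T
Step 2: 8 trees catch fire, 6 burn out
  F.FT.
  ...FT
  F.F.T
  TF.FT
  F...T
Step 3: 4 trees catch fire, 8 burn out
  ...F.
  ....F
  ....T
  F...F
  ....T
Step 4: 2 trees catch fire, 4 burn out
  .....
  .....
  ....F
  .....
  ....F
Step 5: 0 trees catch fire, 2 burn out
  .....
  .....
  .....
  .....
  .....
Step 6: 0 trees catch fire, 0 burn out
  .....
  .....
  .....
  .....
  .....

.....
.....
.....
.....
.....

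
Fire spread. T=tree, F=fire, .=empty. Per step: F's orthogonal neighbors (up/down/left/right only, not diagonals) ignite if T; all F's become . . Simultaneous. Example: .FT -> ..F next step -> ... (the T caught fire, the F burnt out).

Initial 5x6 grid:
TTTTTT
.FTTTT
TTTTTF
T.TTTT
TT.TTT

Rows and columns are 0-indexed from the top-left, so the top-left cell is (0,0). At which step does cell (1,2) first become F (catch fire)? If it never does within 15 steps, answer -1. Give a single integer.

Step 1: cell (1,2)='F' (+6 fires, +2 burnt)
  -> target ignites at step 1
Step 2: cell (1,2)='.' (+10 fires, +6 burnt)
Step 3: cell (1,2)='.' (+6 fires, +10 burnt)
Step 4: cell (1,2)='.' (+2 fires, +6 burnt)
Step 5: cell (1,2)='.' (+1 fires, +2 burnt)
Step 6: cell (1,2)='.' (+0 fires, +1 burnt)
  fire out at step 6

1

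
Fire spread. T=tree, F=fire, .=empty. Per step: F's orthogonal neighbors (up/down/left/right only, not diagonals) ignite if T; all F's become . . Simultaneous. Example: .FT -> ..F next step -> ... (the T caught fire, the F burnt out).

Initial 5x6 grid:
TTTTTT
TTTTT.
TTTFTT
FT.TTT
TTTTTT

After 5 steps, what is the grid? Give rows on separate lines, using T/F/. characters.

Step 1: 7 trees catch fire, 2 burn out
  TTTTTT
  TTTFT.
  FTF.FT
  .F.FTT
  FTTTTT
Step 2: 9 trees catch fire, 7 burn out
  TTTFTT
  FTF.F.
  .F...F
  ....FT
  .FTFTT
Step 3: 7 trees catch fire, 9 burn out
  FTF.FT
  .F....
  ......
  .....F
  ..F.FT
Step 4: 3 trees catch fire, 7 burn out
  .F...F
  ......
  ......
  ......
  .....F
Step 5: 0 trees catch fire, 3 burn out
  ......
  ......
  ......
  ......
  ......

......
......
......
......
......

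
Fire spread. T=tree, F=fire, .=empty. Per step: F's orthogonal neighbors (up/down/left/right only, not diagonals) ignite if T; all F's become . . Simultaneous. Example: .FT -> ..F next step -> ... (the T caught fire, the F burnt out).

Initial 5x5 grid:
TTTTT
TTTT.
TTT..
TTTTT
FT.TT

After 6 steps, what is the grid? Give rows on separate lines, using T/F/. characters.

Step 1: 2 trees catch fire, 1 burn out
  TTTTT
  TTTT.
  TTT..
  FTTTT
  .F.TT
Step 2: 2 trees catch fire, 2 burn out
  TTTTT
  TTTT.
  FTT..
  .FTTT
  ...TT
Step 3: 3 trees catch fire, 2 burn out
  TTTTT
  FTTT.
  .FT..
  ..FTT
  ...TT
Step 4: 4 trees catch fire, 3 burn out
  FTTTT
  .FTT.
  ..F..
  ...FT
  ...TT
Step 5: 4 trees catch fire, 4 burn out
  .FTTT
  ..FT.
  .....
  ....F
  ...FT
Step 6: 3 trees catch fire, 4 burn out
  ..FTT
  ...F.
  .....
  .....
  ....F

..FTT
...F.
.....
.....
....F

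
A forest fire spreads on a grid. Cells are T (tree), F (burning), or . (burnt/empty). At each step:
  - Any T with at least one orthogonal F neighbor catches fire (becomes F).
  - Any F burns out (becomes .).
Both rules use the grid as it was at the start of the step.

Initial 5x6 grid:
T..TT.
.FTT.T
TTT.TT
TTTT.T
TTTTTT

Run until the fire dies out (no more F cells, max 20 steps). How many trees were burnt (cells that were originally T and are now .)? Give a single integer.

Step 1: +2 fires, +1 burnt (F count now 2)
Step 2: +4 fires, +2 burnt (F count now 4)
Step 3: +4 fires, +4 burnt (F count now 4)
Step 4: +4 fires, +4 burnt (F count now 4)
Step 5: +1 fires, +4 burnt (F count now 1)
Step 6: +1 fires, +1 burnt (F count now 1)
Step 7: +1 fires, +1 burnt (F count now 1)
Step 8: +1 fires, +1 burnt (F count now 1)
Step 9: +1 fires, +1 burnt (F count now 1)
Step 10: +2 fires, +1 burnt (F count now 2)
Step 11: +0 fires, +2 burnt (F count now 0)
Fire out after step 11
Initially T: 22, now '.': 29
Total burnt (originally-T cells now '.'): 21

Answer: 21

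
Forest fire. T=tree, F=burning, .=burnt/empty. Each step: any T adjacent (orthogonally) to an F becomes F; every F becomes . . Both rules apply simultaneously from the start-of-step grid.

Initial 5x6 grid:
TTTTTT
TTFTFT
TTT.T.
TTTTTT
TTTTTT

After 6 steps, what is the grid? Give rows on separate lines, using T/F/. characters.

Step 1: 7 trees catch fire, 2 burn out
  TTFTFT
  TF.F.F
  TTF.F.
  TTTTTT
  TTTTTT
Step 2: 7 trees catch fire, 7 burn out
  TF.F.F
  F.....
  TF....
  TTFTFT
  TTTTTT
Step 3: 7 trees catch fire, 7 burn out
  F.....
  ......
  F.....
  TF.F.F
  TTFTFT
Step 4: 4 trees catch fire, 7 burn out
  ......
  ......
  ......
  F.....
  TF.F.F
Step 5: 1 trees catch fire, 4 burn out
  ......
  ......
  ......
  ......
  F.....
Step 6: 0 trees catch fire, 1 burn out
  ......
  ......
  ......
  ......
  ......

......
......
......
......
......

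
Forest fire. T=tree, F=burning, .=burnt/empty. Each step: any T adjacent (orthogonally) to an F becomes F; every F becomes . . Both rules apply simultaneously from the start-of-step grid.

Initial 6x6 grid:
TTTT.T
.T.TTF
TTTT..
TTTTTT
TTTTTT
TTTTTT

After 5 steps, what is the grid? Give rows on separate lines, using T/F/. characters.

Step 1: 2 trees catch fire, 1 burn out
  TTTT.F
  .T.TF.
  TTTT..
  TTTTTT
  TTTTTT
  TTTTTT
Step 2: 1 trees catch fire, 2 burn out
  TTTT..
  .T.F..
  TTTT..
  TTTTTT
  TTTTTT
  TTTTTT
Step 3: 2 trees catch fire, 1 burn out
  TTTF..
  .T....
  TTTF..
  TTTTTT
  TTTTTT
  TTTTTT
Step 4: 3 trees catch fire, 2 burn out
  TTF...
  .T....
  TTF...
  TTTFTT
  TTTTTT
  TTTTTT
Step 5: 5 trees catch fire, 3 burn out
  TF....
  .T....
  TF....
  TTF.FT
  TTTFTT
  TTTTTT

TF....
.T....
TF....
TTF.FT
TTTFTT
TTTTTT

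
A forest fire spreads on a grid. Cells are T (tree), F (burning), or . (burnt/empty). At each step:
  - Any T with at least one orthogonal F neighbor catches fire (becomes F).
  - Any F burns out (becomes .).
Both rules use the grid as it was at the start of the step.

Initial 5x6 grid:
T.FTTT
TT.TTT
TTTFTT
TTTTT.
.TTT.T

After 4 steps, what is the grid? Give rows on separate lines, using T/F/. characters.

Step 1: 5 trees catch fire, 2 burn out
  T..FTT
  TT.FTT
  TTF.FT
  TTTFT.
  .TTT.T
Step 2: 7 trees catch fire, 5 burn out
  T...FT
  TT..FT
  TF...F
  TTF.F.
  .TTF.T
Step 3: 6 trees catch fire, 7 burn out
  T....F
  TF...F
  F.....
  TF....
  .TF..T
Step 4: 3 trees catch fire, 6 burn out
  T.....
  F.....
  ......
  F.....
  .F...T

T.....
F.....
......
F.....
.F...T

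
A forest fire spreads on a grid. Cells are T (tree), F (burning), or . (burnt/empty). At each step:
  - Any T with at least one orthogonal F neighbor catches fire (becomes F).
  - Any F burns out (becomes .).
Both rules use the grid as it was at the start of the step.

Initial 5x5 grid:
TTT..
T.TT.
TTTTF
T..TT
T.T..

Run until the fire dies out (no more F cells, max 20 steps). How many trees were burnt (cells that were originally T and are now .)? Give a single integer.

Step 1: +2 fires, +1 burnt (F count now 2)
Step 2: +3 fires, +2 burnt (F count now 3)
Step 3: +2 fires, +3 burnt (F count now 2)
Step 4: +2 fires, +2 burnt (F count now 2)
Step 5: +3 fires, +2 burnt (F count now 3)
Step 6: +2 fires, +3 burnt (F count now 2)
Step 7: +0 fires, +2 burnt (F count now 0)
Fire out after step 7
Initially T: 15, now '.': 24
Total burnt (originally-T cells now '.'): 14

Answer: 14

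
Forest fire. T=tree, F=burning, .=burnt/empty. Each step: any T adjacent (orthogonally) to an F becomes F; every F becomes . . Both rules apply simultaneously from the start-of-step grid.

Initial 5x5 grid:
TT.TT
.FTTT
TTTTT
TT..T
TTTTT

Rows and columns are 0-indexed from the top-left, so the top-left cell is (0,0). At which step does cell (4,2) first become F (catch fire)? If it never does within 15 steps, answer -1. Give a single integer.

Step 1: cell (4,2)='T' (+3 fires, +1 burnt)
Step 2: cell (4,2)='T' (+5 fires, +3 burnt)
Step 3: cell (4,2)='T' (+5 fires, +5 burnt)
Step 4: cell (4,2)='F' (+4 fires, +5 burnt)
  -> target ignites at step 4
Step 5: cell (4,2)='.' (+2 fires, +4 burnt)
Step 6: cell (4,2)='.' (+1 fires, +2 burnt)
Step 7: cell (4,2)='.' (+0 fires, +1 burnt)
  fire out at step 7

4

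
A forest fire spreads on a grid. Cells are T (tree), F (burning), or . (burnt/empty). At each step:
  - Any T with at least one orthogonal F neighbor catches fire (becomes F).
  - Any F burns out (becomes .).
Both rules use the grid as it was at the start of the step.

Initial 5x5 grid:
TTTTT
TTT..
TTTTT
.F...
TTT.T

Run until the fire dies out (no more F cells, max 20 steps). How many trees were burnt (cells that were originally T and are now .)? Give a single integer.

Step 1: +2 fires, +1 burnt (F count now 2)
Step 2: +5 fires, +2 burnt (F count now 5)
Step 3: +4 fires, +5 burnt (F count now 4)
Step 4: +3 fires, +4 burnt (F count now 3)
Step 5: +1 fires, +3 burnt (F count now 1)
Step 6: +1 fires, +1 burnt (F count now 1)
Step 7: +0 fires, +1 burnt (F count now 0)
Fire out after step 7
Initially T: 17, now '.': 24
Total burnt (originally-T cells now '.'): 16

Answer: 16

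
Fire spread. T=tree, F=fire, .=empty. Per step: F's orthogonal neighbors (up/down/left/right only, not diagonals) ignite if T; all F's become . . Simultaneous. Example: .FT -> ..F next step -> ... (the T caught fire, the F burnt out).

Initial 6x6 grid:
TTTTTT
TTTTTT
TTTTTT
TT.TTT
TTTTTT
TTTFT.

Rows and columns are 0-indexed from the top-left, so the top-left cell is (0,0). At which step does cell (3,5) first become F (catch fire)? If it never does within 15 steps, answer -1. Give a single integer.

Step 1: cell (3,5)='T' (+3 fires, +1 burnt)
Step 2: cell (3,5)='T' (+4 fires, +3 burnt)
Step 3: cell (3,5)='T' (+5 fires, +4 burnt)
Step 4: cell (3,5)='F' (+6 fires, +5 burnt)
  -> target ignites at step 4
Step 5: cell (3,5)='.' (+6 fires, +6 burnt)
Step 6: cell (3,5)='.' (+5 fires, +6 burnt)
Step 7: cell (3,5)='.' (+3 fires, +5 burnt)
Step 8: cell (3,5)='.' (+1 fires, +3 burnt)
Step 9: cell (3,5)='.' (+0 fires, +1 burnt)
  fire out at step 9

4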